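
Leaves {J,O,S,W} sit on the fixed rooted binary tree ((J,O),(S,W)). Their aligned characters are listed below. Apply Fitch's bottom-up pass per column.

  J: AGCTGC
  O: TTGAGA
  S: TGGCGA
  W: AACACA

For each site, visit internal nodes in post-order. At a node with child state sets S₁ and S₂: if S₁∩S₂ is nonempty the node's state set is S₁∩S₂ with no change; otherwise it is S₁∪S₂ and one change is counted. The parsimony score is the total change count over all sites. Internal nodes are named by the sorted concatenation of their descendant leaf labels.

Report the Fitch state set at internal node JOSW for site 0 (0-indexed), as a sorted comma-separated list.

JO@0: {A} ∪ {T} = {A,T} (union, +1)
SW@0: {T} ∪ {A} = {A,T} (union, +1)
JOSW@0: {A,T} ∩ {A,T} = {A,T} (intersection, +0)
JO@1: {G} ∪ {T} = {G,T} (union, +1)
SW@1: {G} ∪ {A} = {A,G} (union, +1)
JOSW@1: {G,T} ∩ {A,G} = {G} (intersection, +0)
JO@2: {C} ∪ {G} = {C,G} (union, +1)
SW@2: {G} ∪ {C} = {C,G} (union, +1)
JOSW@2: {C,G} ∩ {C,G} = {C,G} (intersection, +0)
JO@3: {T} ∪ {A} = {A,T} (union, +1)
SW@3: {C} ∪ {A} = {A,C} (union, +1)
JOSW@3: {A,T} ∩ {A,C} = {A} (intersection, +0)
JO@4: {G} ∩ {G} = {G} (intersection, +0)
SW@4: {G} ∪ {C} = {C,G} (union, +1)
JOSW@4: {G} ∩ {C,G} = {G} (intersection, +0)
JO@5: {C} ∪ {A} = {A,C} (union, +1)
SW@5: {A} ∩ {A} = {A} (intersection, +0)
JOSW@5: {A,C} ∩ {A} = {A} (intersection, +0)
per-site changes: [2, 2, 2, 2, 1, 1]; total = 10

A,T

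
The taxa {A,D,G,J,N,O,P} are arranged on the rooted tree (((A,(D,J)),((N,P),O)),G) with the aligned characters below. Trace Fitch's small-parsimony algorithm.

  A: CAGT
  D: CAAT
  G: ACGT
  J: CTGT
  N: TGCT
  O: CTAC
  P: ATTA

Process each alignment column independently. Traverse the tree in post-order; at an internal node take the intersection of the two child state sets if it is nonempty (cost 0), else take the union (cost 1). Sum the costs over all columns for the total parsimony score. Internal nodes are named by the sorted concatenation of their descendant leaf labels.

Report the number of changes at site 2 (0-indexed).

4

site 0, node DJ: D={C} ∩ J={C} → {C} (+0)
site 0, node ADJ: A={C} ∩ DJ={C} → {C} (+0)
site 0, node NP: N={T} ∪ P={A} → {A,T} (+1)
site 0, node NOP: NP={A,T} ∪ O={C} → {A,C,T} (+1)
site 0, node ADJNOP: ADJ={C} ∩ NOP={A,C,T} → {C} (+0)
site 0, node ADGJNOP: ADJNOP={C} ∪ G={A} → {A,C} (+1)
site 1, node DJ: D={A} ∪ J={T} → {A,T} (+1)
site 1, node ADJ: A={A} ∩ DJ={A,T} → {A} (+0)
site 1, node NP: N={G} ∪ P={T} → {G,T} (+1)
site 1, node NOP: NP={G,T} ∩ O={T} → {T} (+0)
site 1, node ADJNOP: ADJ={A} ∪ NOP={T} → {A,T} (+1)
site 1, node ADGJNOP: ADJNOP={A,T} ∪ G={C} → {A,C,T} (+1)
site 2, node DJ: D={A} ∪ J={G} → {A,G} (+1)
site 2, node ADJ: A={G} ∩ DJ={A,G} → {G} (+0)
site 2, node NP: N={C} ∪ P={T} → {C,T} (+1)
site 2, node NOP: NP={C,T} ∪ O={A} → {A,C,T} (+1)
site 2, node ADJNOP: ADJ={G} ∪ NOP={A,C,T} → {A,C,G,T} (+1)
site 2, node ADGJNOP: ADJNOP={A,C,G,T} ∩ G={G} → {G} (+0)
site 3, node DJ: D={T} ∩ J={T} → {T} (+0)
site 3, node ADJ: A={T} ∩ DJ={T} → {T} (+0)
site 3, node NP: N={T} ∪ P={A} → {A,T} (+1)
site 3, node NOP: NP={A,T} ∪ O={C} → {A,C,T} (+1)
site 3, node ADJNOP: ADJ={T} ∩ NOP={A,C,T} → {T} (+0)
site 3, node ADGJNOP: ADJNOP={T} ∩ G={T} → {T} (+0)
per-site changes: [3, 4, 4, 2]; total = 13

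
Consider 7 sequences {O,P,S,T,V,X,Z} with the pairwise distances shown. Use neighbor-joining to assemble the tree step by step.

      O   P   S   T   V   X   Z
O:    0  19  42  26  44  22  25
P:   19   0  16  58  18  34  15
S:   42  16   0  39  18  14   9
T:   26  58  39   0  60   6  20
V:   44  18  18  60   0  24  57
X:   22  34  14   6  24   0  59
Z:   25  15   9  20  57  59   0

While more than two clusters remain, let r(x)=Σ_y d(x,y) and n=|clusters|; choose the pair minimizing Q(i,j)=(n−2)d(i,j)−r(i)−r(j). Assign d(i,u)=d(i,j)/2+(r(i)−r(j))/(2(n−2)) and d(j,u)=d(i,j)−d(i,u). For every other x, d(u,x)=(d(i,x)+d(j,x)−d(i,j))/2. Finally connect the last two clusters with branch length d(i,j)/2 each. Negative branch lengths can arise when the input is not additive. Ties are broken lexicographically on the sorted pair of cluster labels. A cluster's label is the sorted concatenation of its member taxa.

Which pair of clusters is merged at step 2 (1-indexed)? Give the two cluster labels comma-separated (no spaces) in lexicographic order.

O,TX

1. join T+X (d=6, Q=-338) ⇒ TX; edges |T|=8, |X|=-2
  updated: d(O,TX)=21, d(P,TX)=43, d(S,TX)=47/2, d(TX,V)=39, d(TX,Z)=73/2
2. join O+TX (d=21, Q=-230) ⇒ OTX; edges |O|=9, |TX|=12
  updated: d(OTX,P)=41/2, d(OTX,S)=89/4, d(OTX,V)=31, d(OTX,Z)=81/4
3. join P+V (d=18, Q=-279/2) ⇒ PV; edges |P|=-1/12, |V|=217/12
  updated: d(OTX,PV)=67/4, d(PV,S)=8, d(PV,Z)=27
4. join OTX+PV (d=67/4, Q=-155/2) ⇒ OPTVX; edges |OTX|=41/4, |PV|=13/2
  updated: d(OPTVX,S)=27/4, d(OPTVX,Z)=61/4
5. join OPTVX+S (d=27/4, Q=-31) ⇒ OPSTVX; edges |OPTVX|=13/2, |S|=1/4
  updated: d(OPSTVX,Z)=35/4
6. join OPSTVX+Z (d=35/4) ⇒ OPSTVXZ; edges |OPSTVX|=35/8, |Z|=35/8
final tree: ((((O:9,(T:8,X:-2):12):41/4,(P:-1/12,V:217/12):13/2):13/2,S:1/4):35/8,Z:35/8)
total length: 309/4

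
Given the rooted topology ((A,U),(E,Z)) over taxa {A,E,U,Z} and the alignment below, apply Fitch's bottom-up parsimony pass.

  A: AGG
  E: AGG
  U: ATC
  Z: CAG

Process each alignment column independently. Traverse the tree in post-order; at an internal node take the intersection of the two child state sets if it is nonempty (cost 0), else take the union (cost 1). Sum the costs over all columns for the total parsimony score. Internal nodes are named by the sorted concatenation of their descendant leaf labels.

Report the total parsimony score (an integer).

4

[col 0] AU: children A:{A}, U:{A} ∩→ {A}; cost 0
[col 0] EZ: children E:{A}, Z:{C} ∪→ {A,C}; cost 1
[col 0] AEUZ: children AU:{A}, EZ:{A,C} ∩→ {A}; cost 0
[col 1] AU: children A:{G}, U:{T} ∪→ {G,T}; cost 1
[col 1] EZ: children E:{G}, Z:{A} ∪→ {A,G}; cost 1
[col 1] AEUZ: children AU:{G,T}, EZ:{A,G} ∩→ {G}; cost 0
[col 2] AU: children A:{G}, U:{C} ∪→ {C,G}; cost 1
[col 2] EZ: children E:{G}, Z:{G} ∩→ {G}; cost 0
[col 2] AEUZ: children AU:{C,G}, EZ:{G} ∩→ {G}; cost 0
per-site changes: [1, 2, 1]; total = 4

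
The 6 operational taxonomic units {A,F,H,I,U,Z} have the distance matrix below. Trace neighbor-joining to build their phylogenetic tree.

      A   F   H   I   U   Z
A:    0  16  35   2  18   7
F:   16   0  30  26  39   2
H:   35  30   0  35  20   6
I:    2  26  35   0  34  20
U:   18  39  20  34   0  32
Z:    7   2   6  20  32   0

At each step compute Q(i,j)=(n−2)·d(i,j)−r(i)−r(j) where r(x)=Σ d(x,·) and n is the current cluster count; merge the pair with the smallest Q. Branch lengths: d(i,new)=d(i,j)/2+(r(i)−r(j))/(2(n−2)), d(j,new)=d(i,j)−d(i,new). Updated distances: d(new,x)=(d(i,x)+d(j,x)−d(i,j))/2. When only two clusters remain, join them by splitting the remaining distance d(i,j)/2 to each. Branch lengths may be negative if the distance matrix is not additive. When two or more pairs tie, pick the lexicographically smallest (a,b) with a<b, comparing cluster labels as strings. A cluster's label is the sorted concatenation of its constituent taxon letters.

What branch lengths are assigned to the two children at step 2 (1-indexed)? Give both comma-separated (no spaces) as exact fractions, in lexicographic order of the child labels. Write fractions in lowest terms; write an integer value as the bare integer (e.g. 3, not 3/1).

-25/6,37/6

step 1: merge (H,U) at d=20, Q=-189; branch lengths H→63/8, U→97/8; new cluster HU
  updated: d(A,HU)=33/2, d(F,HU)=49/2, d(HU,I)=49/2, d(HU,Z)=9
step 2: merge (A,I) at d=2, Q=-108; branch lengths A→-25/6, I→37/6; new cluster AI
  updated: d(AI,F)=20, d(AI,HU)=39/2, d(AI,Z)=25/2
step 3: merge (AI,HU) at d=39/2, Q=-66; branch lengths AI→19/2, HU→10; new cluster AHIU
  updated: d(AHIU,F)=25/2, d(AHIU,Z)=1
step 4: merge (AHIU,F) at d=25/2, Q=-31/2; branch lengths AHIU→23/4, F→27/4; new cluster AFHIU
  updated: d(AFHIU,Z)=-19/4
step 5: merge (AFHIU,Z) at d=-19/4; branch lengths AFHIU→-19/8, Z→-19/8; new cluster AFHIUZ
final tree: ((((A:-25/6,I:37/6):19/2,(H:63/8,U:97/8):10):23/4,F:27/4):-19/8,Z:-19/8)
total length: 197/4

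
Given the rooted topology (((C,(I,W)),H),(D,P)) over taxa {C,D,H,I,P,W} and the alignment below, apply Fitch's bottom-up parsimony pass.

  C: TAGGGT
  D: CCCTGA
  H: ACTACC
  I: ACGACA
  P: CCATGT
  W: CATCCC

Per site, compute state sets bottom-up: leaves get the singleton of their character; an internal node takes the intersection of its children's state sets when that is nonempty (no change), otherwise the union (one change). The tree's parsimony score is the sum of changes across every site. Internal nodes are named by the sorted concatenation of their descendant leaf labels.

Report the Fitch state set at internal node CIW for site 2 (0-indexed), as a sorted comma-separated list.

[col 0] IW: children I:{A}, W:{C} ∪→ {A,C}; cost 1
[col 0] CIW: children C:{T}, IW:{A,C} ∪→ {A,C,T}; cost 1
[col 0] CHIW: children CIW:{A,C,T}, H:{A} ∩→ {A}; cost 0
[col 0] DP: children D:{C}, P:{C} ∩→ {C}; cost 0
[col 0] CDHIPW: children CHIW:{A}, DP:{C} ∪→ {A,C}; cost 1
[col 1] IW: children I:{C}, W:{A} ∪→ {A,C}; cost 1
[col 1] CIW: children C:{A}, IW:{A,C} ∩→ {A}; cost 0
[col 1] CHIW: children CIW:{A}, H:{C} ∪→ {A,C}; cost 1
[col 1] DP: children D:{C}, P:{C} ∩→ {C}; cost 0
[col 1] CDHIPW: children CHIW:{A,C}, DP:{C} ∩→ {C}; cost 0
[col 2] IW: children I:{G}, W:{T} ∪→ {G,T}; cost 1
[col 2] CIW: children C:{G}, IW:{G,T} ∩→ {G}; cost 0
[col 2] CHIW: children CIW:{G}, H:{T} ∪→ {G,T}; cost 1
[col 2] DP: children D:{C}, P:{A} ∪→ {A,C}; cost 1
[col 2] CDHIPW: children CHIW:{G,T}, DP:{A,C} ∪→ {A,C,G,T}; cost 1
[col 3] IW: children I:{A}, W:{C} ∪→ {A,C}; cost 1
[col 3] CIW: children C:{G}, IW:{A,C} ∪→ {A,C,G}; cost 1
[col 3] CHIW: children CIW:{A,C,G}, H:{A} ∩→ {A}; cost 0
[col 3] DP: children D:{T}, P:{T} ∩→ {T}; cost 0
[col 3] CDHIPW: children CHIW:{A}, DP:{T} ∪→ {A,T}; cost 1
[col 4] IW: children I:{C}, W:{C} ∩→ {C}; cost 0
[col 4] CIW: children C:{G}, IW:{C} ∪→ {C,G}; cost 1
[col 4] CHIW: children CIW:{C,G}, H:{C} ∩→ {C}; cost 0
[col 4] DP: children D:{G}, P:{G} ∩→ {G}; cost 0
[col 4] CDHIPW: children CHIW:{C}, DP:{G} ∪→ {C,G}; cost 1
[col 5] IW: children I:{A}, W:{C} ∪→ {A,C}; cost 1
[col 5] CIW: children C:{T}, IW:{A,C} ∪→ {A,C,T}; cost 1
[col 5] CHIW: children CIW:{A,C,T}, H:{C} ∩→ {C}; cost 0
[col 5] DP: children D:{A}, P:{T} ∪→ {A,T}; cost 1
[col 5] CDHIPW: children CHIW:{C}, DP:{A,T} ∪→ {A,C,T}; cost 1
per-site changes: [3, 2, 4, 3, 2, 4]; total = 18

G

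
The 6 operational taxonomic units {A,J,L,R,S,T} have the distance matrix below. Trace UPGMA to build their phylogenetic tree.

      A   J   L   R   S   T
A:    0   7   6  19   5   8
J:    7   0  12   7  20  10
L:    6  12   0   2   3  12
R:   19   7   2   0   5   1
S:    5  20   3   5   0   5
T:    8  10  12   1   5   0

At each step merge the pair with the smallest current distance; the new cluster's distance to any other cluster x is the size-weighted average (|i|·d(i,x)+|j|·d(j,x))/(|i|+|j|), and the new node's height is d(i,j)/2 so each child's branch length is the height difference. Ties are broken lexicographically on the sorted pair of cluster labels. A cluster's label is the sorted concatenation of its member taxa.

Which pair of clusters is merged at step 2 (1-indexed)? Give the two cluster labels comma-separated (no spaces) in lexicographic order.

step 1: merge (R,T) at d=1; branch lengths R→1/2, T→1/2; new cluster RT
  updated: d(A,RT)=27/2, d(J,RT)=17/2, d(L,RT)=7, d(RT,S)=5
step 2: merge (L,S) at d=3; branch lengths L→3/2, S→3/2; new cluster LS
  updated: d(A,LS)=11/2, d(J,LS)=16, d(LS,RT)=6
step 3: merge (A,LS) at d=11/2; branch lengths A→11/4, LS→5/4; new cluster ALS
  updated: d(ALS,J)=13, d(ALS,RT)=17/2
step 4: merge (ALS,RT) at d=17/2; branch lengths ALS→3/2, RT→15/4; new cluster ALRST
  updated: d(ALRST,J)=56/5
step 5: merge (ALRST,J) at d=56/5; branch lengths ALRST→27/20, J→28/5; new cluster AJLRST
final tree: (((A:11/4,(L:3/2,S:3/2):5/4):3/2,(R:1/2,T:1/2):15/4):27/20,J:28/5)
total length: 101/5

L,S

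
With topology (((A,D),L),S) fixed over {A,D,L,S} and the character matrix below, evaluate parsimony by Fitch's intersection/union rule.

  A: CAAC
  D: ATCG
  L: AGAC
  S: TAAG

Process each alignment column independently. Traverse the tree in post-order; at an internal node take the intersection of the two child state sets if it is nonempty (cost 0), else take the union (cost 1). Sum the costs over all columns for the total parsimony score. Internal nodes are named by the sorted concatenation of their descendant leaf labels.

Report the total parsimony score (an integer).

AD@0: {C} ∪ {A} = {A,C} (union, +1)
ADL@0: {A,C} ∩ {A} = {A} (intersection, +0)
ADLS@0: {A} ∪ {T} = {A,T} (union, +1)
AD@1: {A} ∪ {T} = {A,T} (union, +1)
ADL@1: {A,T} ∪ {G} = {A,G,T} (union, +1)
ADLS@1: {A,G,T} ∩ {A} = {A} (intersection, +0)
AD@2: {A} ∪ {C} = {A,C} (union, +1)
ADL@2: {A,C} ∩ {A} = {A} (intersection, +0)
ADLS@2: {A} ∩ {A} = {A} (intersection, +0)
AD@3: {C} ∪ {G} = {C,G} (union, +1)
ADL@3: {C,G} ∩ {C} = {C} (intersection, +0)
ADLS@3: {C} ∪ {G} = {C,G} (union, +1)
per-site changes: [2, 2, 1, 2]; total = 7

7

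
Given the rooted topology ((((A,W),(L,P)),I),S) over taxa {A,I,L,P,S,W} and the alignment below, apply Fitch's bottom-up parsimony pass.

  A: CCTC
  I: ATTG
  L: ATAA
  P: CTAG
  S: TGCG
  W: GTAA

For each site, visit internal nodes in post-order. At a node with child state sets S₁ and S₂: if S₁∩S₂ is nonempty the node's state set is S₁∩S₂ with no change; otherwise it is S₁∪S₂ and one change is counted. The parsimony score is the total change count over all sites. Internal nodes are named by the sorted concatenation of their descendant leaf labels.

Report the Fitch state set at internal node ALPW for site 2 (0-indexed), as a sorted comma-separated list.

A

AW@0: {C} ∪ {G} = {C,G} (union, +1)
LP@0: {A} ∪ {C} = {A,C} (union, +1)
ALPW@0: {C,G} ∩ {A,C} = {C} (intersection, +0)
AILPW@0: {C} ∪ {A} = {A,C} (union, +1)
AILPSW@0: {A,C} ∪ {T} = {A,C,T} (union, +1)
AW@1: {C} ∪ {T} = {C,T} (union, +1)
LP@1: {T} ∩ {T} = {T} (intersection, +0)
ALPW@1: {C,T} ∩ {T} = {T} (intersection, +0)
AILPW@1: {T} ∩ {T} = {T} (intersection, +0)
AILPSW@1: {T} ∪ {G} = {G,T} (union, +1)
AW@2: {T} ∪ {A} = {A,T} (union, +1)
LP@2: {A} ∩ {A} = {A} (intersection, +0)
ALPW@2: {A,T} ∩ {A} = {A} (intersection, +0)
AILPW@2: {A} ∪ {T} = {A,T} (union, +1)
AILPSW@2: {A,T} ∪ {C} = {A,C,T} (union, +1)
AW@3: {C} ∪ {A} = {A,C} (union, +1)
LP@3: {A} ∪ {G} = {A,G} (union, +1)
ALPW@3: {A,C} ∩ {A,G} = {A} (intersection, +0)
AILPW@3: {A} ∪ {G} = {A,G} (union, +1)
AILPSW@3: {A,G} ∩ {G} = {G} (intersection, +0)
per-site changes: [4, 2, 3, 3]; total = 12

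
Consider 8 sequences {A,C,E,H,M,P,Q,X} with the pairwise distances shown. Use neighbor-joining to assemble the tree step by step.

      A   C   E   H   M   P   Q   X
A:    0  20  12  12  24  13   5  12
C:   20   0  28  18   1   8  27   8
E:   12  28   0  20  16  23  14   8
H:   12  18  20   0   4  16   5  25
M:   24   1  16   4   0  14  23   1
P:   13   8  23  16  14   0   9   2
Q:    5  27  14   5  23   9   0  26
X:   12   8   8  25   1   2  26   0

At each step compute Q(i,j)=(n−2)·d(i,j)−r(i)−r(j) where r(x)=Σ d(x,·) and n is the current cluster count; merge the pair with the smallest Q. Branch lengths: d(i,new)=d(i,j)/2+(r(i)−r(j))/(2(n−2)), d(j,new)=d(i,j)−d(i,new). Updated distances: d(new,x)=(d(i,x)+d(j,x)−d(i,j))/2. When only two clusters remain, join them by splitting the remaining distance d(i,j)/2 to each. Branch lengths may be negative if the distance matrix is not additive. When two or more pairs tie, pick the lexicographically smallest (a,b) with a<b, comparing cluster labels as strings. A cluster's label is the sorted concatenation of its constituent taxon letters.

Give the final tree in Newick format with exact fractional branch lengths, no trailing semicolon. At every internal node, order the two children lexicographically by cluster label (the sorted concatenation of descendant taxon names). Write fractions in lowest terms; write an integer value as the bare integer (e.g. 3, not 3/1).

(((A:79/32,(H:37/8,Q:3/8):113/32):49/32,(((C:11/4,M:-7/4):71/20,X:9/20):45/16,P:23/16):225/32):279/64,E:279/64)

1. join C+M (d=1, Q=-187) ⇒ CM; edges |C|=11/4, |M|=-7/4
  updated: d(A,CM)=43/2, d(CM,E)=43/2, d(CM,H)=21/2, d(CM,P)=21/2, d(CM,Q)=49/2, d(CM,X)=4
2. join CM+X (d=4, Q=-299/2) ⇒ CMX; edges |CM|=71/20, |X|=9/20
  updated: d(A,CMX)=59/4, d(CMX,E)=51/4, d(CMX,H)=63/4, d(CMX,P)=17/4, d(CMX,Q)=93/4
3. join CMX+P (d=17/4, Q=-119) ⇒ CMPX; edges |CMX|=45/16, |P|=23/16
  updated: d(A,CMPX)=47/4, d(CMPX,E)=63/4, d(CMPX,H)=55/4, d(CMPX,Q)=14
4. join H+Q (d=5, Q=-295/4) ⇒ HQ; edges |H|=37/8, |Q|=3/8
  updated: d(A,HQ)=6, d(CMPX,HQ)=91/8, d(E,HQ)=29/2
5. join A+HQ (d=6, Q=-397/8) ⇒ AHQ; edges |A|=79/32, |HQ|=113/32
  updated: d(AHQ,CMPX)=137/16, d(AHQ,E)=41/4
6. join AHQ+CMPX (d=137/16, Q=-553/16) ⇒ ACHMPQX; edges |AHQ|=49/32, |CMPX|=225/32
  updated: d(ACHMPQX,E)=279/32
7. join ACHMPQX+E (d=279/32) ⇒ ACEHMPQX; edges |ACHMPQX|=279/64, |E|=279/64
final tree: (((A:79/32,(H:37/8,Q:3/8):113/32):49/32,(((C:11/4,M:-7/4):71/20,X:9/20):45/16,P:23/16):225/32):279/64,E:279/64)
total length: 1201/32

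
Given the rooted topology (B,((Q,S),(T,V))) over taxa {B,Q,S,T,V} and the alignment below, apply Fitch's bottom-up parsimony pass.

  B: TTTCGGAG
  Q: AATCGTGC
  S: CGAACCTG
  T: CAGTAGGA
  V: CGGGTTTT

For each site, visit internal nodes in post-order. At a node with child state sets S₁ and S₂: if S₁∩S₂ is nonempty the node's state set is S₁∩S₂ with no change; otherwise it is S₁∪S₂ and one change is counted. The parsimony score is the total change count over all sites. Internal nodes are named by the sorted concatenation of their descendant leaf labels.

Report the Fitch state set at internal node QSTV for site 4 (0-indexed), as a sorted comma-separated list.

site 0, node QS: Q={A} ∪ S={C} → {A,C} (+1)
site 0, node TV: T={C} ∩ V={C} → {C} (+0)
site 0, node QSTV: QS={A,C} ∩ TV={C} → {C} (+0)
site 0, node BQSTV: B={T} ∪ QSTV={C} → {C,T} (+1)
site 1, node QS: Q={A} ∪ S={G} → {A,G} (+1)
site 1, node TV: T={A} ∪ V={G} → {A,G} (+1)
site 1, node QSTV: QS={A,G} ∩ TV={A,G} → {A,G} (+0)
site 1, node BQSTV: B={T} ∪ QSTV={A,G} → {A,G,T} (+1)
site 2, node QS: Q={T} ∪ S={A} → {A,T} (+1)
site 2, node TV: T={G} ∩ V={G} → {G} (+0)
site 2, node QSTV: QS={A,T} ∪ TV={G} → {A,G,T} (+1)
site 2, node BQSTV: B={T} ∩ QSTV={A,G,T} → {T} (+0)
site 3, node QS: Q={C} ∪ S={A} → {A,C} (+1)
site 3, node TV: T={T} ∪ V={G} → {G,T} (+1)
site 3, node QSTV: QS={A,C} ∪ TV={G,T} → {A,C,G,T} (+1)
site 3, node BQSTV: B={C} ∩ QSTV={A,C,G,T} → {C} (+0)
site 4, node QS: Q={G} ∪ S={C} → {C,G} (+1)
site 4, node TV: T={A} ∪ V={T} → {A,T} (+1)
site 4, node QSTV: QS={C,G} ∪ TV={A,T} → {A,C,G,T} (+1)
site 4, node BQSTV: B={G} ∩ QSTV={A,C,G,T} → {G} (+0)
site 5, node QS: Q={T} ∪ S={C} → {C,T} (+1)
site 5, node TV: T={G} ∪ V={T} → {G,T} (+1)
site 5, node QSTV: QS={C,T} ∩ TV={G,T} → {T} (+0)
site 5, node BQSTV: B={G} ∪ QSTV={T} → {G,T} (+1)
site 6, node QS: Q={G} ∪ S={T} → {G,T} (+1)
site 6, node TV: T={G} ∪ V={T} → {G,T} (+1)
site 6, node QSTV: QS={G,T} ∩ TV={G,T} → {G,T} (+0)
site 6, node BQSTV: B={A} ∪ QSTV={G,T} → {A,G,T} (+1)
site 7, node QS: Q={C} ∪ S={G} → {C,G} (+1)
site 7, node TV: T={A} ∪ V={T} → {A,T} (+1)
site 7, node QSTV: QS={C,G} ∪ TV={A,T} → {A,C,G,T} (+1)
site 7, node BQSTV: B={G} ∩ QSTV={A,C,G,T} → {G} (+0)
per-site changes: [2, 3, 2, 3, 3, 3, 3, 3]; total = 22

A,C,G,T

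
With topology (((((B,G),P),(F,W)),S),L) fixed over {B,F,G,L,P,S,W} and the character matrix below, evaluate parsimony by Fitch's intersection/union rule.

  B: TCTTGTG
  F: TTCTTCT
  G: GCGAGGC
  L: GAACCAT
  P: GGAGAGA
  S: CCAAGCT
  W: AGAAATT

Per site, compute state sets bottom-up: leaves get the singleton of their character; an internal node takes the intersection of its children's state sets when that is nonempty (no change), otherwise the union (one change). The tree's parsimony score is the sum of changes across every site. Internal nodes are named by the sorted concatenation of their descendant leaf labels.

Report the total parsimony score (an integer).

26

site 0, node BG: B={T} ∪ G={G} → {G,T} (+1)
site 0, node BGP: BG={G,T} ∩ P={G} → {G} (+0)
site 0, node FW: F={T} ∪ W={A} → {A,T} (+1)
site 0, node BFGPW: BGP={G} ∪ FW={A,T} → {A,G,T} (+1)
site 0, node BFGPSW: BFGPW={A,G,T} ∪ S={C} → {A,C,G,T} (+1)
site 0, node BFGLPSW: BFGPSW={A,C,G,T} ∩ L={G} → {G} (+0)
site 1, node BG: B={C} ∩ G={C} → {C} (+0)
site 1, node BGP: BG={C} ∪ P={G} → {C,G} (+1)
site 1, node FW: F={T} ∪ W={G} → {G,T} (+1)
site 1, node BFGPW: BGP={C,G} ∩ FW={G,T} → {G} (+0)
site 1, node BFGPSW: BFGPW={G} ∪ S={C} → {C,G} (+1)
site 1, node BFGLPSW: BFGPSW={C,G} ∪ L={A} → {A,C,G} (+1)
site 2, node BG: B={T} ∪ G={G} → {G,T} (+1)
site 2, node BGP: BG={G,T} ∪ P={A} → {A,G,T} (+1)
site 2, node FW: F={C} ∪ W={A} → {A,C} (+1)
site 2, node BFGPW: BGP={A,G,T} ∩ FW={A,C} → {A} (+0)
site 2, node BFGPSW: BFGPW={A} ∩ S={A} → {A} (+0)
site 2, node BFGLPSW: BFGPSW={A} ∩ L={A} → {A} (+0)
site 3, node BG: B={T} ∪ G={A} → {A,T} (+1)
site 3, node BGP: BG={A,T} ∪ P={G} → {A,G,T} (+1)
site 3, node FW: F={T} ∪ W={A} → {A,T} (+1)
site 3, node BFGPW: BGP={A,G,T} ∩ FW={A,T} → {A,T} (+0)
site 3, node BFGPSW: BFGPW={A,T} ∩ S={A} → {A} (+0)
site 3, node BFGLPSW: BFGPSW={A} ∪ L={C} → {A,C} (+1)
site 4, node BG: B={G} ∩ G={G} → {G} (+0)
site 4, node BGP: BG={G} ∪ P={A} → {A,G} (+1)
site 4, node FW: F={T} ∪ W={A} → {A,T} (+1)
site 4, node BFGPW: BGP={A,G} ∩ FW={A,T} → {A} (+0)
site 4, node BFGPSW: BFGPW={A} ∪ S={G} → {A,G} (+1)
site 4, node BFGLPSW: BFGPSW={A,G} ∪ L={C} → {A,C,G} (+1)
site 5, node BG: B={T} ∪ G={G} → {G,T} (+1)
site 5, node BGP: BG={G,T} ∩ P={G} → {G} (+0)
site 5, node FW: F={C} ∪ W={T} → {C,T} (+1)
site 5, node BFGPW: BGP={G} ∪ FW={C,T} → {C,G,T} (+1)
site 5, node BFGPSW: BFGPW={C,G,T} ∩ S={C} → {C} (+0)
site 5, node BFGLPSW: BFGPSW={C} ∪ L={A} → {A,C} (+1)
site 6, node BG: B={G} ∪ G={C} → {C,G} (+1)
site 6, node BGP: BG={C,G} ∪ P={A} → {A,C,G} (+1)
site 6, node FW: F={T} ∩ W={T} → {T} (+0)
site 6, node BFGPW: BGP={A,C,G} ∪ FW={T} → {A,C,G,T} (+1)
site 6, node BFGPSW: BFGPW={A,C,G,T} ∩ S={T} → {T} (+0)
site 6, node BFGLPSW: BFGPSW={T} ∩ L={T} → {T} (+0)
per-site changes: [4, 4, 3, 4, 4, 4, 3]; total = 26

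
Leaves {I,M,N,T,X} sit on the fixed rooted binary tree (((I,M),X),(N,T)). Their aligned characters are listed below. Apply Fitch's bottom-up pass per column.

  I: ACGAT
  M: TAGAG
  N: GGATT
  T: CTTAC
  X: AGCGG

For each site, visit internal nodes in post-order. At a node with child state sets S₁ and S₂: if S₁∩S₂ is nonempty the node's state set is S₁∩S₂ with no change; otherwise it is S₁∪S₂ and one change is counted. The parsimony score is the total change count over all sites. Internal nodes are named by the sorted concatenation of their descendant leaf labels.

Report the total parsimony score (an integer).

14

IM@0: {A} ∪ {T} = {A,T} (union, +1)
IMX@0: {A,T} ∩ {A} = {A} (intersection, +0)
NT@0: {G} ∪ {C} = {C,G} (union, +1)
IMNTX@0: {A} ∪ {C,G} = {A,C,G} (union, +1)
IM@1: {C} ∪ {A} = {A,C} (union, +1)
IMX@1: {A,C} ∪ {G} = {A,C,G} (union, +1)
NT@1: {G} ∪ {T} = {G,T} (union, +1)
IMNTX@1: {A,C,G} ∩ {G,T} = {G} (intersection, +0)
IM@2: {G} ∩ {G} = {G} (intersection, +0)
IMX@2: {G} ∪ {C} = {C,G} (union, +1)
NT@2: {A} ∪ {T} = {A,T} (union, +1)
IMNTX@2: {C,G} ∪ {A,T} = {A,C,G,T} (union, +1)
IM@3: {A} ∩ {A} = {A} (intersection, +0)
IMX@3: {A} ∪ {G} = {A,G} (union, +1)
NT@3: {T} ∪ {A} = {A,T} (union, +1)
IMNTX@3: {A,G} ∩ {A,T} = {A} (intersection, +0)
IM@4: {T} ∪ {G} = {G,T} (union, +1)
IMX@4: {G,T} ∩ {G} = {G} (intersection, +0)
NT@4: {T} ∪ {C} = {C,T} (union, +1)
IMNTX@4: {G} ∪ {C,T} = {C,G,T} (union, +1)
per-site changes: [3, 3, 3, 2, 3]; total = 14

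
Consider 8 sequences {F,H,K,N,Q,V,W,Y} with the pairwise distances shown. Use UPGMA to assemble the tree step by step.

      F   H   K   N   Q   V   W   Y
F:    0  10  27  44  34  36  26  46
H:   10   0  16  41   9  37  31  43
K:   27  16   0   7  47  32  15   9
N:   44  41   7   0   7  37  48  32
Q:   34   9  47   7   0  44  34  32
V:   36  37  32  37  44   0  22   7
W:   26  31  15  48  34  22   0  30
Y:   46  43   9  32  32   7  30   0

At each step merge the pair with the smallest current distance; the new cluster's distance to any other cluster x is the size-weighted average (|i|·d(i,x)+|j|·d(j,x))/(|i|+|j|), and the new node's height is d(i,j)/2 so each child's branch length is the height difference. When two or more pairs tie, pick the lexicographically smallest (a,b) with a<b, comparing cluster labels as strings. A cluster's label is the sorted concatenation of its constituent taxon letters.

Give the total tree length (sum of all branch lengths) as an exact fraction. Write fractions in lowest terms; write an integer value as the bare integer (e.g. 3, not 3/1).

5039/60

1. join K+N (d=7) ⇒ KN; edges |K|=7/2, |N|=7/2
  updated: d(F,KN)=71/2, d(H,KN)=57/2, d(KN,Q)=27, d(KN,V)=69/2, d(KN,W)=63/2, d(KN,Y)=41/2
2. join V+Y (d=7) ⇒ VY; edges |V|=7/2, |Y|=7/2
  updated: d(F,VY)=41, d(H,VY)=40, d(KN,VY)=55/2, d(Q,VY)=38, d(VY,W)=26
3. join H+Q (d=9) ⇒ HQ; edges |H|=9/2, |Q|=9/2
  updated: d(F,HQ)=22, d(HQ,KN)=111/4, d(HQ,VY)=39, d(HQ,W)=65/2
4. join F+HQ (d=22) ⇒ FHQ; edges |F|=11, |HQ|=13/2
  updated: d(FHQ,KN)=91/3, d(FHQ,VY)=119/3, d(FHQ,W)=91/3
5. join VY+W (d=26) ⇒ VWY; edges |VY|=19/2, |W|=13
  updated: d(FHQ,VWY)=329/9, d(KN,VWY)=173/6
6. join KN+VWY (d=173/6) ⇒ KNVWY; edges |KN|=131/12, |VWY|=17/12
  updated: d(FHQ,KNVWY)=511/15
7. join FHQ+KNVWY (d=511/15) ⇒ FHKNQVWY; edges |FHQ|=181/30, |KNVWY|=157/60
final tree: ((F:11,(H:9/2,Q:9/2):13/2):181/30,((K:7/2,N:7/2):131/12,((V:7/2,Y:7/2):19/2,W:13):17/12):157/60)
total length: 5039/60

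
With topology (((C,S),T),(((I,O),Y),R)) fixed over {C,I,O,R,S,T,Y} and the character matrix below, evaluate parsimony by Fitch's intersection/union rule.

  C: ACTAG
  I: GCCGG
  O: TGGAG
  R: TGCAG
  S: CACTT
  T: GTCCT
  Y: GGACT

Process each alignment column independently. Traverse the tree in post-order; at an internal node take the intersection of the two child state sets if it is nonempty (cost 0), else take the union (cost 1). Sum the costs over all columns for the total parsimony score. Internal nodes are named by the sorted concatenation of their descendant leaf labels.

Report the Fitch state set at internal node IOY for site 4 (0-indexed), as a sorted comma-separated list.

site 0, node CS: C={A} ∪ S={C} → {A,C} (+1)
site 0, node CST: CS={A,C} ∪ T={G} → {A,C,G} (+1)
site 0, node IO: I={G} ∪ O={T} → {G,T} (+1)
site 0, node IOY: IO={G,T} ∩ Y={G} → {G} (+0)
site 0, node IORY: IOY={G} ∪ R={T} → {G,T} (+1)
site 0, node CIORSTY: CST={A,C,G} ∩ IORY={G,T} → {G} (+0)
site 1, node CS: C={C} ∪ S={A} → {A,C} (+1)
site 1, node CST: CS={A,C} ∪ T={T} → {A,C,T} (+1)
site 1, node IO: I={C} ∪ O={G} → {C,G} (+1)
site 1, node IOY: IO={C,G} ∩ Y={G} → {G} (+0)
site 1, node IORY: IOY={G} ∩ R={G} → {G} (+0)
site 1, node CIORSTY: CST={A,C,T} ∪ IORY={G} → {A,C,G,T} (+1)
site 2, node CS: C={T} ∪ S={C} → {C,T} (+1)
site 2, node CST: CS={C,T} ∩ T={C} → {C} (+0)
site 2, node IO: I={C} ∪ O={G} → {C,G} (+1)
site 2, node IOY: IO={C,G} ∪ Y={A} → {A,C,G} (+1)
site 2, node IORY: IOY={A,C,G} ∩ R={C} → {C} (+0)
site 2, node CIORSTY: CST={C} ∩ IORY={C} → {C} (+0)
site 3, node CS: C={A} ∪ S={T} → {A,T} (+1)
site 3, node CST: CS={A,T} ∪ T={C} → {A,C,T} (+1)
site 3, node IO: I={G} ∪ O={A} → {A,G} (+1)
site 3, node IOY: IO={A,G} ∪ Y={C} → {A,C,G} (+1)
site 3, node IORY: IOY={A,C,G} ∩ R={A} → {A} (+0)
site 3, node CIORSTY: CST={A,C,T} ∩ IORY={A} → {A} (+0)
site 4, node CS: C={G} ∪ S={T} → {G,T} (+1)
site 4, node CST: CS={G,T} ∩ T={T} → {T} (+0)
site 4, node IO: I={G} ∩ O={G} → {G} (+0)
site 4, node IOY: IO={G} ∪ Y={T} → {G,T} (+1)
site 4, node IORY: IOY={G,T} ∩ R={G} → {G} (+0)
site 4, node CIORSTY: CST={T} ∪ IORY={G} → {G,T} (+1)
per-site changes: [4, 4, 3, 4, 3]; total = 18

G,T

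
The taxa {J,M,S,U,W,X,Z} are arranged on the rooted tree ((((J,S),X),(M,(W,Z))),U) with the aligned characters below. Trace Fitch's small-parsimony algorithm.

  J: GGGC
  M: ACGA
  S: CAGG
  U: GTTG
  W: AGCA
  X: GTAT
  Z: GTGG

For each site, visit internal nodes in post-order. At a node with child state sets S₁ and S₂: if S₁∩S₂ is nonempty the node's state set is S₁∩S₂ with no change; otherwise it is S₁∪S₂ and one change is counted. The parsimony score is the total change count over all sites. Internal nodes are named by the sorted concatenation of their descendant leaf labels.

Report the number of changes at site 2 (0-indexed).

3

[col 0] JS: children J:{G}, S:{C} ∪→ {C,G}; cost 1
[col 0] JSX: children JS:{C,G}, X:{G} ∩→ {G}; cost 0
[col 0] WZ: children W:{A}, Z:{G} ∪→ {A,G}; cost 1
[col 0] MWZ: children M:{A}, WZ:{A,G} ∩→ {A}; cost 0
[col 0] JMSWXZ: children JSX:{G}, MWZ:{A} ∪→ {A,G}; cost 1
[col 0] JMSUWXZ: children JMSWXZ:{A,G}, U:{G} ∩→ {G}; cost 0
[col 1] JS: children J:{G}, S:{A} ∪→ {A,G}; cost 1
[col 1] JSX: children JS:{A,G}, X:{T} ∪→ {A,G,T}; cost 1
[col 1] WZ: children W:{G}, Z:{T} ∪→ {G,T}; cost 1
[col 1] MWZ: children M:{C}, WZ:{G,T} ∪→ {C,G,T}; cost 1
[col 1] JMSWXZ: children JSX:{A,G,T}, MWZ:{C,G,T} ∩→ {G,T}; cost 0
[col 1] JMSUWXZ: children JMSWXZ:{G,T}, U:{T} ∩→ {T}; cost 0
[col 2] JS: children J:{G}, S:{G} ∩→ {G}; cost 0
[col 2] JSX: children JS:{G}, X:{A} ∪→ {A,G}; cost 1
[col 2] WZ: children W:{C}, Z:{G} ∪→ {C,G}; cost 1
[col 2] MWZ: children M:{G}, WZ:{C,G} ∩→ {G}; cost 0
[col 2] JMSWXZ: children JSX:{A,G}, MWZ:{G} ∩→ {G}; cost 0
[col 2] JMSUWXZ: children JMSWXZ:{G}, U:{T} ∪→ {G,T}; cost 1
[col 3] JS: children J:{C}, S:{G} ∪→ {C,G}; cost 1
[col 3] JSX: children JS:{C,G}, X:{T} ∪→ {C,G,T}; cost 1
[col 3] WZ: children W:{A}, Z:{G} ∪→ {A,G}; cost 1
[col 3] MWZ: children M:{A}, WZ:{A,G} ∩→ {A}; cost 0
[col 3] JMSWXZ: children JSX:{C,G,T}, MWZ:{A} ∪→ {A,C,G,T}; cost 1
[col 3] JMSUWXZ: children JMSWXZ:{A,C,G,T}, U:{G} ∩→ {G}; cost 0
per-site changes: [3, 4, 3, 4]; total = 14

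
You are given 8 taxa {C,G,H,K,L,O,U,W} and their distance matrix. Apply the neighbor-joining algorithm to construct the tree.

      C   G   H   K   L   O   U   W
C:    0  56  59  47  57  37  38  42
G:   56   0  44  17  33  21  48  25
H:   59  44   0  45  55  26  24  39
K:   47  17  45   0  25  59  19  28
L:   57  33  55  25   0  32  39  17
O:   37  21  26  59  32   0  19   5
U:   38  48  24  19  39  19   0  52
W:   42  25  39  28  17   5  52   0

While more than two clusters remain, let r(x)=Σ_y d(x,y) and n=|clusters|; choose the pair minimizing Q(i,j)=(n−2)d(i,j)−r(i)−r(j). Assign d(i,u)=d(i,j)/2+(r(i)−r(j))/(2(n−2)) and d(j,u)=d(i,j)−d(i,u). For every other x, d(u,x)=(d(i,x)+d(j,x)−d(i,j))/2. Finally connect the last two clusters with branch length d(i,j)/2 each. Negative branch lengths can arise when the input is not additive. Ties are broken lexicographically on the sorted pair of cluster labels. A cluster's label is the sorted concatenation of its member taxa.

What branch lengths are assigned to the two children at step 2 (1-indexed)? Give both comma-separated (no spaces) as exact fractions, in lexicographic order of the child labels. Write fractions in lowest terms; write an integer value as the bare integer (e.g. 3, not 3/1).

15/2,19/2

step 1: merge (H,U) at d=24, Q=-387; branch lengths H→197/12, U→91/12; new cluster HU
  updated: d(C,HU)=73/2, d(G,HU)=34, d(HU,K)=20, d(HU,L)=35, d(HU,O)=21/2, d(HU,W)=67/2
step 2: merge (G,K) at d=17, Q=-297; branch lengths G→15/2, K→19/2; new cluster GK
  updated: d(C,GK)=43, d(GK,HU)=37/2, d(GK,L)=41/2, d(GK,O)=63/2, d(GK,W)=18
step 3: merge (O,W) at d=5, Q=-423/2; branch lengths O→41/16, W→39/16; new cluster OW
  updated: d(C,OW)=37, d(GK,OW)=89/4, d(HU,OW)=39/2, d(L,OW)=22
step 4: merge (GK,L) at d=41/2, Q=-709/4; branch lengths GK→125/24, L→367/24; new cluster GKL
  updated: d(C,GKL)=159/4, d(GKL,HU)=33/2, d(GKL,OW)=95/8
step 5: merge (C,HU) at d=73/2, Q=-451/4; branch lengths C→455/16, HU→129/16; new cluster CHU
  updated: d(CHU,GKL)=79/8, d(CHU,OW)=10
step 6: merge (CHU,GKL) at d=79/8, Q=-127/4; branch lengths CHU→4, GKL→47/8; new cluster CGHKLU
  updated: d(CGHKLU,OW)=6
step 7: merge (CGHKLU,OW) at d=6; branch lengths CGHKLU→3, OW→3; new cluster CGHKLOUW
final tree: (((C:455/16,(H:197/12,U:91/12):129/16):4,((G:15/2,K:19/2):125/24,L:367/24):47/8):3,(O:41/16,W:39/16):3)
total length: 951/8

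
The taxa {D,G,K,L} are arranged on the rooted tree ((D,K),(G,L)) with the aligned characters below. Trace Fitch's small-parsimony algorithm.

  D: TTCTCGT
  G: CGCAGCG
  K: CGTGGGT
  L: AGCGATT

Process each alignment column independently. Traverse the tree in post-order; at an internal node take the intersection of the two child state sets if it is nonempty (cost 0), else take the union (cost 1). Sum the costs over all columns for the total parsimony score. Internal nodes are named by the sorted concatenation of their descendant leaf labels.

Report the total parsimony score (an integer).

11

DK@0: {T} ∪ {C} = {C,T} (union, +1)
GL@0: {C} ∪ {A} = {A,C} (union, +1)
DGKL@0: {C,T} ∩ {A,C} = {C} (intersection, +0)
DK@1: {T} ∪ {G} = {G,T} (union, +1)
GL@1: {G} ∩ {G} = {G} (intersection, +0)
DGKL@1: {G,T} ∩ {G} = {G} (intersection, +0)
DK@2: {C} ∪ {T} = {C,T} (union, +1)
GL@2: {C} ∩ {C} = {C} (intersection, +0)
DGKL@2: {C,T} ∩ {C} = {C} (intersection, +0)
DK@3: {T} ∪ {G} = {G,T} (union, +1)
GL@3: {A} ∪ {G} = {A,G} (union, +1)
DGKL@3: {G,T} ∩ {A,G} = {G} (intersection, +0)
DK@4: {C} ∪ {G} = {C,G} (union, +1)
GL@4: {G} ∪ {A} = {A,G} (union, +1)
DGKL@4: {C,G} ∩ {A,G} = {G} (intersection, +0)
DK@5: {G} ∩ {G} = {G} (intersection, +0)
GL@5: {C} ∪ {T} = {C,T} (union, +1)
DGKL@5: {G} ∪ {C,T} = {C,G,T} (union, +1)
DK@6: {T} ∩ {T} = {T} (intersection, +0)
GL@6: {G} ∪ {T} = {G,T} (union, +1)
DGKL@6: {T} ∩ {G,T} = {T} (intersection, +0)
per-site changes: [2, 1, 1, 2, 2, 2, 1]; total = 11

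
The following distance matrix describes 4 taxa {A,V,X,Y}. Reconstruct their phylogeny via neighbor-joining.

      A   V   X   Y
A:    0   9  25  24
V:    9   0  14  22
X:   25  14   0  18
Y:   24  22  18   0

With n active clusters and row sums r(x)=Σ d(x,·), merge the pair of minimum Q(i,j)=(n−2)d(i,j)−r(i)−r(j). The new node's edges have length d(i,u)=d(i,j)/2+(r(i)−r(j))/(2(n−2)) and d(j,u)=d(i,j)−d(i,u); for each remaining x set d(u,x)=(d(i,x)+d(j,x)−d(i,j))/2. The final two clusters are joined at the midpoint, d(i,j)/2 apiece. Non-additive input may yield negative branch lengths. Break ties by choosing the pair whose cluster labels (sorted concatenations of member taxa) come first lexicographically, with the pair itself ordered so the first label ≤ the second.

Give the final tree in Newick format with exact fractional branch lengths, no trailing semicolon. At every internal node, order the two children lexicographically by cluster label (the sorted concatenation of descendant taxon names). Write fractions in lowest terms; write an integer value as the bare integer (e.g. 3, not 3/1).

(((A:31/4,V:5/4):31/4,X:29/4):43/8,Y:43/8)

iteration 1: select A,V (d=9, Q=-85); attach at lengths (31/4, 5/4); label the merged cluster AV
  updated: d(AV,X)=15, d(AV,Y)=37/2
iteration 2: select AV,X (d=15, Q=-103/2); attach at lengths (31/4, 29/4); label the merged cluster AVX
  updated: d(AVX,Y)=43/4
iteration 3: select AVX,Y (d=43/4); attach at lengths (43/8, 43/8); label the merged cluster AVXY
final tree: (((A:31/4,V:5/4):31/4,X:29/4):43/8,Y:43/8)
total length: 139/4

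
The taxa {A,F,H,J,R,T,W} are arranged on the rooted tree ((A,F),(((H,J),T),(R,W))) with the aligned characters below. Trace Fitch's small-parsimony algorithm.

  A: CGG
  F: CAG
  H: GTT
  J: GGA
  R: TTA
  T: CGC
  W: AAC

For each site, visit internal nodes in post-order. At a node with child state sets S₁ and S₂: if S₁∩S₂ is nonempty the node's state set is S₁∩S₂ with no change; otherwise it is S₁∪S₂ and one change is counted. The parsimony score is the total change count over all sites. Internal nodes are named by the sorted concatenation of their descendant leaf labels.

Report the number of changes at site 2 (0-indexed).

4

[col 0] AF: children A:{C}, F:{C} ∩→ {C}; cost 0
[col 0] HJ: children H:{G}, J:{G} ∩→ {G}; cost 0
[col 0] HJT: children HJ:{G}, T:{C} ∪→ {C,G}; cost 1
[col 0] RW: children R:{T}, W:{A} ∪→ {A,T}; cost 1
[col 0] HJRTW: children HJT:{C,G}, RW:{A,T} ∪→ {A,C,G,T}; cost 1
[col 0] AFHJRTW: children AF:{C}, HJRTW:{A,C,G,T} ∩→ {C}; cost 0
[col 1] AF: children A:{G}, F:{A} ∪→ {A,G}; cost 1
[col 1] HJ: children H:{T}, J:{G} ∪→ {G,T}; cost 1
[col 1] HJT: children HJ:{G,T}, T:{G} ∩→ {G}; cost 0
[col 1] RW: children R:{T}, W:{A} ∪→ {A,T}; cost 1
[col 1] HJRTW: children HJT:{G}, RW:{A,T} ∪→ {A,G,T}; cost 1
[col 1] AFHJRTW: children AF:{A,G}, HJRTW:{A,G,T} ∩→ {A,G}; cost 0
[col 2] AF: children A:{G}, F:{G} ∩→ {G}; cost 0
[col 2] HJ: children H:{T}, J:{A} ∪→ {A,T}; cost 1
[col 2] HJT: children HJ:{A,T}, T:{C} ∪→ {A,C,T}; cost 1
[col 2] RW: children R:{A}, W:{C} ∪→ {A,C}; cost 1
[col 2] HJRTW: children HJT:{A,C,T}, RW:{A,C} ∩→ {A,C}; cost 0
[col 2] AFHJRTW: children AF:{G}, HJRTW:{A,C} ∪→ {A,C,G}; cost 1
per-site changes: [3, 4, 4]; total = 11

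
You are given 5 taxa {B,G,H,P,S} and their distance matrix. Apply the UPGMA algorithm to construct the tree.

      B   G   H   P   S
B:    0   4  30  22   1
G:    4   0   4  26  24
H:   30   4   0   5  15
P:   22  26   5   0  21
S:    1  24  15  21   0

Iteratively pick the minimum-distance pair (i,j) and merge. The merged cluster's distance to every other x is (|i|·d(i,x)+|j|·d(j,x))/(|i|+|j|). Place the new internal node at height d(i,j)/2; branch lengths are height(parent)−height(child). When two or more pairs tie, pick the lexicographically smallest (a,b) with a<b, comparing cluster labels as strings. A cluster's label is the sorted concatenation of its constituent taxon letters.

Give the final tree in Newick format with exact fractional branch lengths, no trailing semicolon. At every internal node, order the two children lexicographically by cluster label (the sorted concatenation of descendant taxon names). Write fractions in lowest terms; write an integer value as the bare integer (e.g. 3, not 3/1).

1. join B+S (d=1) ⇒ BS; edges |B|=1/2, |S|=1/2
  updated: d(BS,G)=14, d(BS,H)=45/2, d(BS,P)=43/2
2. join G+H (d=4) ⇒ GH; edges |G|=2, |H|=2
  updated: d(BS,GH)=73/4, d(GH,P)=31/2
3. join GH+P (d=31/2) ⇒ GHP; edges |GH|=23/4, |P|=31/4
  updated: d(BS,GHP)=58/3
4. join BS+GHP (d=58/3) ⇒ BGHPS; edges |BS|=55/6, |GHP|=23/12
final tree: ((B:1/2,S:1/2):55/6,((G:2,H:2):23/4,P:31/4):23/12)
total length: 355/12

((B:1/2,S:1/2):55/6,((G:2,H:2):23/4,P:31/4):23/12)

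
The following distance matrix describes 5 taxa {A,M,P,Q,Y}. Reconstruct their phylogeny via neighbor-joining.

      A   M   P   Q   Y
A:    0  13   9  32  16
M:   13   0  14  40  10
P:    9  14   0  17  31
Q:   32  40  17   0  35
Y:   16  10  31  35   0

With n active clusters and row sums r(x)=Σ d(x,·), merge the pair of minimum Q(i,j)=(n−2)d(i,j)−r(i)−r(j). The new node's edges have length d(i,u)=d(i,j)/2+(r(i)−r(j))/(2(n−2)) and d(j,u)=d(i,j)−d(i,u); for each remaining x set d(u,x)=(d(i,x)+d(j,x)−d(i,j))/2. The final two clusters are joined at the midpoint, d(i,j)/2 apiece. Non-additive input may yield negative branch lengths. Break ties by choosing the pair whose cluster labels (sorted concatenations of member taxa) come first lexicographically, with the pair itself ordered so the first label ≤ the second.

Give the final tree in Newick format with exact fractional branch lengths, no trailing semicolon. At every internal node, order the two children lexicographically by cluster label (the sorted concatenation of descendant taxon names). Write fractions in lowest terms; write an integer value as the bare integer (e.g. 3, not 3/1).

(((A:5/2,(P:-1/3,Q:52/3):19/2):7,M:11/4):29/8,Y:29/8)

1. join P+Q (d=17, Q=-144) ⇒ PQ; edges |P|=-1/3, |Q|=52/3
  updated: d(A,PQ)=12, d(M,PQ)=37/2, d(PQ,Y)=49/2
2. join A+PQ (d=12, Q=-72) ⇒ APQ; edges |A|=5/2, |PQ|=19/2
  updated: d(APQ,M)=39/4, d(APQ,Y)=57/4
3. join APQ+M (d=39/4, Q=-34) ⇒ AMPQ; edges |APQ|=7, |M|=11/4
  updated: d(AMPQ,Y)=29/4
4. join AMPQ+Y (d=29/4) ⇒ AMPQY; edges |AMPQ|=29/8, |Y|=29/8
final tree: (((A:5/2,(P:-1/3,Q:52/3):19/2):7,M:11/4):29/8,Y:29/8)
total length: 46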